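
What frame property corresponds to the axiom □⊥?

emptiness of R: ∀x ∀y ¬Rxy

This is the Ver axiom.
It corresponds to emptiness of R: ∀x ∀y ¬Rxy.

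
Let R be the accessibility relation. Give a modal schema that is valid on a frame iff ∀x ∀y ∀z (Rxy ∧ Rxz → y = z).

The condition is partial functionality. The CD schema ◇p → □p defines it.
Suppose ◇p→□p is valid. Take Rxy, Rxz and set V(p)={y}. Then ◇p at x, so □p at x, so p at z, i.e. z=y.

◇p → □p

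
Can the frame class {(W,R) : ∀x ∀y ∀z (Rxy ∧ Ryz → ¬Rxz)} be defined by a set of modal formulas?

Not modally definable

Modal frame validity is preserved under surjective bounded morphisms.
The 7-cycle (worlds s,t,u,v,w,x,y with s→t→u→v→w→x→y→s) is intransitive. Mapping every world to a single reflexive point • is a surjective bounded morphism; the reflexive point is not intransitive (R••∧R•• but R••).
Hence intransitivity is not modally definable.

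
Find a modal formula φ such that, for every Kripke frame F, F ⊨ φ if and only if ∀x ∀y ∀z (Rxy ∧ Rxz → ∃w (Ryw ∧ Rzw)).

The condition is convergence. The .2 schema ◇□p → □◇p defines it.

◇□p → □◇p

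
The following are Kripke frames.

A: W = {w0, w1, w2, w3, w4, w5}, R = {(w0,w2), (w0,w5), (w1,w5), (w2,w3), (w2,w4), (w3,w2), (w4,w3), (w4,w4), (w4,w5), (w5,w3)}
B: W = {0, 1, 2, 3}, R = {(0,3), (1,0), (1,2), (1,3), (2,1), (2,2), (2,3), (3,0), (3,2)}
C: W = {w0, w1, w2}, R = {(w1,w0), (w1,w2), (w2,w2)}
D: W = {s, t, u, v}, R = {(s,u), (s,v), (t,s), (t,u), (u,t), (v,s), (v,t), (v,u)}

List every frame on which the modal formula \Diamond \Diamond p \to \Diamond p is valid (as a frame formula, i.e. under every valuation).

C

The schema corresponds to transitivity: \forall x \forall y \forall z (Rxy \wedge Ryz \to Rxz).
A: fails — Rw1w5 and Rw5w3 but not Rw1w3.
B: fails — R32 and R23 but not R33.
C: condition met.
D: fails — Rut and Rts but not Rus.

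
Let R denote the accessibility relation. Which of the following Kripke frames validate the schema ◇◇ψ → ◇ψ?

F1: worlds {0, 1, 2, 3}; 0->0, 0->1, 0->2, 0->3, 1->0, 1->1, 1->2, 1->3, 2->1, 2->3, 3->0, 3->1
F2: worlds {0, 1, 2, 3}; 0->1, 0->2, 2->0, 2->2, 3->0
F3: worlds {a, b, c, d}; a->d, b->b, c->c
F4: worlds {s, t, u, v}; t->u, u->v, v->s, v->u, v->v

The schema corresponds to transitivity: ∀x ∀y ∀z (Rxy ∧ Ryz → Rxz).
F1: fails — R23 and R30 but not R20.
F2: fails — R02 and R20 but not R00.
F3: satisfies the condition.
F4: fails — Ruv and Rvu but not Ruu.
Valid on: F3.

F3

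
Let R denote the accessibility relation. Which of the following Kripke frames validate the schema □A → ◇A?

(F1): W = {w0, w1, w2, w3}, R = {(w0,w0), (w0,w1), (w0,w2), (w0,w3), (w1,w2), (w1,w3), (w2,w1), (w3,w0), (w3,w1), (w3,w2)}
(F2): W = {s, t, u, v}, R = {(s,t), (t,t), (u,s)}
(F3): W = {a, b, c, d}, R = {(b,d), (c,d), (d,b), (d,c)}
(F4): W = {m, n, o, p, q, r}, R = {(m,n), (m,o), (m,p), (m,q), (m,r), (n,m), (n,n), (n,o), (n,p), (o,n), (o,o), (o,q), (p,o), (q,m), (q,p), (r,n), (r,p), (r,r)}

(F1), (F4)

Frame correspondent (Sahlqvist): ∀x ∃y Rxy — i.e. seriality.
(F1): holds.
(F2): fails — world v has no successor.
(F3): fails — world a has no successor.
(F4): holds.
Valid on: (F1), (F4).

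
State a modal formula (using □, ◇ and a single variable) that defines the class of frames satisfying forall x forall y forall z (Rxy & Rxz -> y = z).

The condition is partial functionality. The CD schema ◇q → □q defines it.

◇q → □q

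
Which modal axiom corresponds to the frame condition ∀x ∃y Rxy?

□p → ◇p

A defining formula is □p → ◇p (the D axiom).
Suppose □p→◇p is valid. At any x set V(p)=W. Then □p at x, so ◇p at x, so x has a successor.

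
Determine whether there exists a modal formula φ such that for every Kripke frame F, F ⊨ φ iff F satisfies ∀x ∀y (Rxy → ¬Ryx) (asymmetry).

Modal frame validity is preserved under surjective bounded morphisms.
The 5-cycle (worlds a,b,c,d,e with a→b→c→d→e→a) is asymmetric. Mapping every world to a single reflexive point • is a surjective bounded morphism, and the reflexive point is not asymmetric (R•• but asymmetry requires ¬R••).
Hence asymmetry is not modally definable.

Not modally definable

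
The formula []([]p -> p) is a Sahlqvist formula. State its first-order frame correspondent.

This is the T□ axiom.
It corresponds to shift-reflexivity: forall x forall y (Rxy -> Ryy).

shift-reflexivity: forall x forall y (Rxy -> Ryy)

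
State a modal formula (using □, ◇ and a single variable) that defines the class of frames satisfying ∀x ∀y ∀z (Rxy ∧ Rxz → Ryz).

◇q → □◇q

A defining formula is ◇q → □◇q (the 5 axiom).
Suppose ◇q→□◇q is valid. Take Rxy, Rxz and set V(q)={y}. Then ◇q at x, so □◇q at x, so ◇q at z, so some w with Rzw has q; w=y, i.e. Rzy. By symmetry of the argument, Ryz.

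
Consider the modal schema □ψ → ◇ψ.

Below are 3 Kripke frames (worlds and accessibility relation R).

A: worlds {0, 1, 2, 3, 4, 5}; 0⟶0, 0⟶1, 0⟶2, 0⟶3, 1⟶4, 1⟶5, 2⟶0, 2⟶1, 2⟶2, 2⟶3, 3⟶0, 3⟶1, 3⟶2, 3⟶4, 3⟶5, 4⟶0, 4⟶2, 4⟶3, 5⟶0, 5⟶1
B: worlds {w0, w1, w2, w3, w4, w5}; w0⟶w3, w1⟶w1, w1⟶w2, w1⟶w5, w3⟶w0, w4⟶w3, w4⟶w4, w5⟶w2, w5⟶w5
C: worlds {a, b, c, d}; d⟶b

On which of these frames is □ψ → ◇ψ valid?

Frame correspondent (Sahlqvist): ∀x ∃y Rxy — i.e. seriality.
A: holds.
B: fails — world w2 has no successor.
C: fails — world a has no successor.

A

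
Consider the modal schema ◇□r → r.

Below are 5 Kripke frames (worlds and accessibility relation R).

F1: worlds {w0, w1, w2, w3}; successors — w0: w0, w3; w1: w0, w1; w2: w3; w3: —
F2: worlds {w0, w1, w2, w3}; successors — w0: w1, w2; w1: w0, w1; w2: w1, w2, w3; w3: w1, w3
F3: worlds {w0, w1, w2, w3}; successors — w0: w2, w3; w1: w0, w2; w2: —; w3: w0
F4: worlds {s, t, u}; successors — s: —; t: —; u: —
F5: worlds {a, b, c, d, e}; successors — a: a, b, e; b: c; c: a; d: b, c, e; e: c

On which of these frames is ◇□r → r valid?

F4

The schema corresponds to symmetry: ∀x ∀y (Rxy → Ryx).
F1: fails — Rw1w0 but not Rw0w1.
F2: fails — Rw3w1 but not Rw1w3.
F3: fails — Rw1w2 but not Rw2w1.
F4: ✓.
F5: fails — Rbc but not Rcb.
Valid on: F4.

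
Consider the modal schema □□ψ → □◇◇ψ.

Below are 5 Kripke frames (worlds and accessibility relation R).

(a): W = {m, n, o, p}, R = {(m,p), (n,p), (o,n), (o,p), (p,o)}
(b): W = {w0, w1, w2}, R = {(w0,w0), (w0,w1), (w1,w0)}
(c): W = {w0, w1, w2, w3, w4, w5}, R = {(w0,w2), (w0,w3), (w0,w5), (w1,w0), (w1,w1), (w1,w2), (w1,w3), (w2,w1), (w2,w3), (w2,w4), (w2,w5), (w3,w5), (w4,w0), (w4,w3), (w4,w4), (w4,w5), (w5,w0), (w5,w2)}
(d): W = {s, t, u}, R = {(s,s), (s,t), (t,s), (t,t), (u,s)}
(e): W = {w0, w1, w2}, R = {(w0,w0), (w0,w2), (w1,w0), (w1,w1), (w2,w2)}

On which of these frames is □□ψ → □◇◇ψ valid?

(b), (c), (d), (e)

The schema corresponds to a generalized confluence (Geach) condition: ∀x ∀z (xRz → ∃w (xR²w ∧ zR²w)).
(a): fails — mRp but no w with mR²w and pR²w.
(b): satisfies the condition.
(c): satisfies the condition.
(d): satisfies the condition.
(e): satisfies the condition.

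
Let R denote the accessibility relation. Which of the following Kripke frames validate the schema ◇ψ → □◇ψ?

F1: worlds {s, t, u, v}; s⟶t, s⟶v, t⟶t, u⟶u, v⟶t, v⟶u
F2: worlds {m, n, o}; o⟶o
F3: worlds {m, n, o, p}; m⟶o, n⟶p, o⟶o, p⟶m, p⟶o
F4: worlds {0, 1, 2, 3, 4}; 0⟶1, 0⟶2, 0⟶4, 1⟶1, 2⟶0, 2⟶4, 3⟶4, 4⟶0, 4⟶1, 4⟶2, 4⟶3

F2

Frame correspondent (Sahlqvist): ∀x ∀y ∀z (Rxy ∧ Rxz → Ryz) — i.e. the Euclidean property.
F1: fails — Rsv and Rsv but not Rvv.
F2: holds.
F3: fails — Rnp and Rnp but not Rpp.
F4: fails — R02 and R02 but not R22.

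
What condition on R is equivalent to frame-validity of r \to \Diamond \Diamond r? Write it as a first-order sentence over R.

This is a Sahlqvist (Geach-type) schema ◇^0□^0r → □^0◇^2r.
Minimal-valuation argument: fix x; take any y with xR^0y and any z with xR^0z. Set V(r) to the set of worlds R-reachable from y in exactly 0 steps. Then □^0r holds at y, so the antecedent holds at x; validity forces ◇^2r at z, giving a w with zR^2w and yR^0w.
First-order correspondent: \forall x \exists w (x = w \wedge x R^2 w).

\forall x \exists w (x = w \wedge x R^2 w)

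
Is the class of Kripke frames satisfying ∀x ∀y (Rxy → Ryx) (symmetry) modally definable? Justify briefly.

The condition is symmetry. A defining modal formula is p → □◇p.

Definable; p → □◇p defines it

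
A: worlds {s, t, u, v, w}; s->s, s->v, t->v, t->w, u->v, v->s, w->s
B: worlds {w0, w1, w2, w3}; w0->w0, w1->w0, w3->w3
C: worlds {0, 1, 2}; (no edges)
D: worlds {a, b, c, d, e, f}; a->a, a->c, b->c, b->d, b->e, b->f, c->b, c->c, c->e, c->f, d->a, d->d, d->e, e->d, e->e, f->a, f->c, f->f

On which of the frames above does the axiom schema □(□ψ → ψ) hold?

Frame correspondent (Sahlqvist): ∀x ∀y (Rxy → Ryy) — i.e. shift-reflexivity.
A: fails — Ruv but not Rvv.
B: condition met.
C: condition met.
D: fails — Rcb but not Rbb.

B, C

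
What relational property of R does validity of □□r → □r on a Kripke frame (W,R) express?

Suppose □□r→□r is valid. Take Rxy and set V(r)={w : xR²w}. Then □□r at x, so □r at x, so r at y, i.e. ∃z(Rxz∧Rzy).

density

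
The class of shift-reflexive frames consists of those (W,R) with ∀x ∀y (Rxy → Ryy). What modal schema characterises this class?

This is shift-reflexivity; the standard corresponding axiom is T□: □(□p → p).
Suppose □(□p→p) is valid. Take Rxy and set V(p)={w : Ryw}. Then at y, □p holds; since □(□p→p) at x, □p→p at y, so p at y, i.e. Ryy.

□(□p → p)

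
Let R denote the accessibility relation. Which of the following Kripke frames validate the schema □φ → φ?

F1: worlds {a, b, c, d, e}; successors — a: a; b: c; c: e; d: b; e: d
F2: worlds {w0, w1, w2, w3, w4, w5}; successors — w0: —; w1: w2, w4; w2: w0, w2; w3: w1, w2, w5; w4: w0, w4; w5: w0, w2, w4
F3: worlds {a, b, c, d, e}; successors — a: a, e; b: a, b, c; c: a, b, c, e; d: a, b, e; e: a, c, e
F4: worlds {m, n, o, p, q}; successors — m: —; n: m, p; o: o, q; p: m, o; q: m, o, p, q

none

The schema corresponds to reflexivity: ∀x Rxx.
F1: fails — world b does not see itself.
F2: fails — world w0 does not see itself.
F3: fails — world d does not see itself.
F4: fails — world m does not see itself.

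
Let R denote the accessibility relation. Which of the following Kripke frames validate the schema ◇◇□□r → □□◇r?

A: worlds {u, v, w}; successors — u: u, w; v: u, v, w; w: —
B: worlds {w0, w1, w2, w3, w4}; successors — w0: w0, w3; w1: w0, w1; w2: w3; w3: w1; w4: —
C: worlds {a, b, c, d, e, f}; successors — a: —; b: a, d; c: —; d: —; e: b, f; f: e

The schema corresponds to a generalized confluence (Geach) condition: ∀x ∀y ∀z ((xR²y ∧ xR²z) → ∃w (yR²w ∧ zRw)).
A: fails — uR²u, uR²w but no t with uR²t and wRt.
B: ✓.
C: fails — eR²a, eR²a but no w with aR²w and aRw.

B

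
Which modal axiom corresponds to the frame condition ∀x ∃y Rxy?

A defining formula is □q → ◇q (the D axiom).

□q → ◇q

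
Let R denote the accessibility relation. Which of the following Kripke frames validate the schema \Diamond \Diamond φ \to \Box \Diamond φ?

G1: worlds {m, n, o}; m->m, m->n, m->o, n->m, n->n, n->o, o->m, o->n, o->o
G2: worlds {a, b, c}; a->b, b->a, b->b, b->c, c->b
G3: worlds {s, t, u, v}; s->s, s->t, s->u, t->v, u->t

G1

Frame correspondent (Sahlqvist): \forall x \forall y \forall z ((x R^2 y \wedge xRz) \to \exists w (y = w \wedge zRw)) — i.e. a generalized confluence (Geach) condition.
G1: holds.
G2: fails — bR²a, bRa but no w with a=w and aRw.
G3: fails — sR²s, sRt but no w with s=w and tRw.
Valid on: G1.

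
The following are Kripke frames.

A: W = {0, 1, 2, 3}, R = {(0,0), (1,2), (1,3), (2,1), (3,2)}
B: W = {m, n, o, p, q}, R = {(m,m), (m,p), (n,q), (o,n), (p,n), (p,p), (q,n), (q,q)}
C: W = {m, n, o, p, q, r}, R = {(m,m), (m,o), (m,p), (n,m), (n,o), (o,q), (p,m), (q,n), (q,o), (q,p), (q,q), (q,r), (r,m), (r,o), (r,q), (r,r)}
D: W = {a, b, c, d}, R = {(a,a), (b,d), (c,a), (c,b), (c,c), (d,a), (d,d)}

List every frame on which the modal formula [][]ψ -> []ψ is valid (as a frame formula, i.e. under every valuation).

The schema corresponds to density: forall x forall y (Rxy -> exists z (Rxz & Rzy)).
A: fails — R32 but no z with R3z and Rz2.
B: fails — Ron but no z with Roz and Rzn.
C: ✓.
D: ✓.

C, D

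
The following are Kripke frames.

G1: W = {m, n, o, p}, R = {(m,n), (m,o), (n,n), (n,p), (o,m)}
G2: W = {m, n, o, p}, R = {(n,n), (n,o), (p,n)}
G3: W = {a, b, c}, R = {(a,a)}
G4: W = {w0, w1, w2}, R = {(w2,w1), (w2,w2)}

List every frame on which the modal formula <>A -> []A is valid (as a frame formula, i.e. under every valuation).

This is the axiom for partial functionality; its first-order frame correspondent is forall x forall y forall z (Rxy & Rxz -> y = z).
G1: fails — m sees both n and o.
G2: fails — n sees both n and o.
G3: holds.
G4: fails — w2 sees both w1 and w2.
Valid on: G3.

G3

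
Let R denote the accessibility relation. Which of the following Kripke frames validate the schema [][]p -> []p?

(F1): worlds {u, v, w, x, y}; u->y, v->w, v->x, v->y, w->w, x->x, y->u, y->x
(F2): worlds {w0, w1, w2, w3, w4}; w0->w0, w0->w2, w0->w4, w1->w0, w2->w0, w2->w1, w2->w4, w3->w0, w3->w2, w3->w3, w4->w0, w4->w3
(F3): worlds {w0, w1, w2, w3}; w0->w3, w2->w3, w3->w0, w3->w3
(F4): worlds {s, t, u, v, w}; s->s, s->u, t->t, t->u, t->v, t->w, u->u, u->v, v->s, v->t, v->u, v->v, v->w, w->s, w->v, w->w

(F3), (F4)

Frame correspondent (Sahlqvist): forall x forall y (Rxy -> exists z (Rxz & Rzy)) — i.e. density.
(F1): fails — Ruy but no z with Ruz and Rzy.
(F2): fails — Rw2w1 but no z with Rw2z and Rzw1.
(F3): satisfies the condition.
(F4): satisfies the condition.
Valid on: (F3), (F4).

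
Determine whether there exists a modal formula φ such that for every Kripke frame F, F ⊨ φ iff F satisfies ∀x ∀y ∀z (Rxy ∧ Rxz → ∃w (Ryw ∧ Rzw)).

The condition is convergence. A defining modal formula is ◇□p → □◇p.
Suppose ◇□p→□◇p is valid. Take Rxy, Rxz and set V(p)={w : Ryw}. Then □p at y so ◇□p at x, so □◇p at x, so ◇p at z, giving w with Rzw and Ryw.

Yes — defined by ◇□p → □◇p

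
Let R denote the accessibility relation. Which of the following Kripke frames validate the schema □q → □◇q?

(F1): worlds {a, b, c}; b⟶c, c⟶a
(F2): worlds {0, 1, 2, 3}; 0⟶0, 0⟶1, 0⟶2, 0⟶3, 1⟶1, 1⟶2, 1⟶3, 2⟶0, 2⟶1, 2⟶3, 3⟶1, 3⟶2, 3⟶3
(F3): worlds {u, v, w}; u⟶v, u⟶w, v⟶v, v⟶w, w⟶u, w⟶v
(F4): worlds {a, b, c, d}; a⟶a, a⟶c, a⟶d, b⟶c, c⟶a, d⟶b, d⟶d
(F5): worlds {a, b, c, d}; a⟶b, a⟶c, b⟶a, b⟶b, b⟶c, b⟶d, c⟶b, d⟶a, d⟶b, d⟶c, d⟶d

(F2), (F3), (F5)

Frame correspondent (Sahlqvist): ∀x ∀z (xRz → ∃w (xRw ∧ zRw)) — i.e. a generalized confluence (Geach) condition.
(F1): fails — bRc but no w with bRw and cRw.
(F2): ✓.
(F3): ✓.
(F4): fails — bRc but no w with bRw and cRw.
(F5): ✓.
Valid on: (F2), (F3), (F5).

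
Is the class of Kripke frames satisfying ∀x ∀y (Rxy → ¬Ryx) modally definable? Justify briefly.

Not definable by any modal formula

If a class were modally definable it would be closed under surjective bounded morphisms (Goldblatt–Thomason).
The 4-cycle (worlds a,b,c,d with a→b→c→d→a) is asymmetric. Mapping every world to a single reflexive point • is a surjective bounded morphism, and the reflexive point is not asymmetric (R•• but asymmetry requires ¬R••).
So the class is not modally definable.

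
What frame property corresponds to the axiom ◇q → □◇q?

Suppose ◇q→□◇q is valid. Take Rxy, Rxz and set V(q)={y}. Then ◇q at x, so □◇q at x, so ◇q at z, so some w with Rzw has q; w=y, i.e. Rzy. By symmetry of the argument, Ryz.
Conversely, any frame satisfying ∀x ∀y ∀z (Rxy ∧ Rxz → Ryz) validates the schema.
So the correspondent is the Euclidean property.

the Euclidean property: ∀x ∀y ∀z (Rxy ∧ Rxz → Ryz)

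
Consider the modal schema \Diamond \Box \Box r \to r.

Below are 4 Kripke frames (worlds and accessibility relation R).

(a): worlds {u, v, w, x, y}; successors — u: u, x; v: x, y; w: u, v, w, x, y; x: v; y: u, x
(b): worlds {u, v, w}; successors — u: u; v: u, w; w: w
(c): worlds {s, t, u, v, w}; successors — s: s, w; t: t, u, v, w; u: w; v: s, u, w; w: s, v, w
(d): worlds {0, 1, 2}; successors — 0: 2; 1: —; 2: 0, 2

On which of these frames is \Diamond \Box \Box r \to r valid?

(d)

The schema corresponds to a generalized confluence (Geach) condition: \forall x \forall y (xRy \to \exists w (y R^2 w \wedge x = w)).
(a): fails — uRx but no t with xR²t and u=t.
(b): fails — vRu but no t with uR²t and v=t.
(c): fails — tRu but no w* with uR²w* and t=w*.
(d): satisfies the condition.
Valid on: (d).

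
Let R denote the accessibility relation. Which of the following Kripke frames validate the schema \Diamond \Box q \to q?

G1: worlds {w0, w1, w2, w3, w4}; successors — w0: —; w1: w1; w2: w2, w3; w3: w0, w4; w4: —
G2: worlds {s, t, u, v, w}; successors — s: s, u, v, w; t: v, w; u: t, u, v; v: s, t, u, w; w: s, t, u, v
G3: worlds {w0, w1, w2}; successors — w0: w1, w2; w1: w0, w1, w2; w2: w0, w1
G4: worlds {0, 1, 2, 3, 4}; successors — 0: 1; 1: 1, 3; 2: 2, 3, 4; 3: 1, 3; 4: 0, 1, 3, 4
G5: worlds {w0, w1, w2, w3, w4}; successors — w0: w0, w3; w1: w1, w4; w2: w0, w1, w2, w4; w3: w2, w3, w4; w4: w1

G3

This is the axiom for symmetry; its first-order frame correspondent is \forall x \forall y (Rxy \to Ryx).
G1: fails — Rw3w0 but not Rw0w3.
G2: fails — Rwu but not Ruw.
G3: condition met.
G4: fails — R43 but not R34.
G5: fails — Rw2w4 but not Rw4w2.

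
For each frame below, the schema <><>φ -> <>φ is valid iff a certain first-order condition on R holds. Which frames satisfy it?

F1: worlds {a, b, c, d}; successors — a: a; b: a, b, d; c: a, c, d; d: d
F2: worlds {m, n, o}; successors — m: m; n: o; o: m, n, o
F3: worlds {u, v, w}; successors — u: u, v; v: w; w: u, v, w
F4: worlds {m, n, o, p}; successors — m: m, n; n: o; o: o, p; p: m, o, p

Frame correspondent (Sahlqvist): forall x forall y forall z (Rxy & Ryz -> Rxz) — i.e. transitivity.
F1: condition met.
F2: fails — Rno and Rom but not Rnm.
F3: fails — Ruv and Rvw but not Ruw.
F4: fails — Rop and Rpm but not Rom.
Valid on: F1.

F1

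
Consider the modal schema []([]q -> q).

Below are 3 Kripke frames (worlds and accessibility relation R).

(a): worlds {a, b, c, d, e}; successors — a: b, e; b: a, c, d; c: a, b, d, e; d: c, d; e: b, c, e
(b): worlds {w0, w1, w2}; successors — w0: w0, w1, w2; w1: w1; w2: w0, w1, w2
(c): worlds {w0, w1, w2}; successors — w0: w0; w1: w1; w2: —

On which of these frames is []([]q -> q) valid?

Frame correspondent (Sahlqvist): forall x forall y (Rxy -> Ryy) — i.e. shift-reflexivity.
(a): fails — Rbc but not Rcc.
(b): holds.
(c): holds.

(b), (c)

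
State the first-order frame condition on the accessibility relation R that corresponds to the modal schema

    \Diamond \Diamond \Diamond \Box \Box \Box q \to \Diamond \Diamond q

\forall x \forall y (x R^3 y \to \exists w (y R^3 w \wedge x R^2 w))

This is a Sahlqvist (Geach-type) schema ◇^3□^3q → □^0◇^2q.
Minimal-valuation argument: fix x; take any y with xR^3y and any z with xR^0z. Set V(q) to the set of worlds R-reachable from y in exactly 3 steps. Then □^3q holds at y, so the antecedent holds at x; validity forces ◇^2q at z, giving a w with zR^2w and yR^3w.
First-order correspondent: \forall x \forall y (x R^3 y \to \exists w (y R^3 w \wedge x R^2 w)).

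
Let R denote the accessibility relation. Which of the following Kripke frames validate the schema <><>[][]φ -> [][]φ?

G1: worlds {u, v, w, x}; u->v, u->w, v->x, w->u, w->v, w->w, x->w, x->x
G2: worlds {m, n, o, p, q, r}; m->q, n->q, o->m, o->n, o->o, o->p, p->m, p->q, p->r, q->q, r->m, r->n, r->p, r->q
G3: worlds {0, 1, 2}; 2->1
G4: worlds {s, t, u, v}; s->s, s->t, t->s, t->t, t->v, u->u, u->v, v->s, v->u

G3

The schema corresponds to a generalized confluence (Geach) condition: forall x forall y forall z ((x R^2 y & x R^2 z) -> exists w (y R^2 w & z = w)).
G1: fails — uR²v, uR²u but no t with vR²t and u=t.
G2: fails — oR²m, oR²m but no w with mR²w and m=w.
G3: holds.
G4: fails — tR²s, tR²u but no w with sR²w and u=w.
Valid on: G3.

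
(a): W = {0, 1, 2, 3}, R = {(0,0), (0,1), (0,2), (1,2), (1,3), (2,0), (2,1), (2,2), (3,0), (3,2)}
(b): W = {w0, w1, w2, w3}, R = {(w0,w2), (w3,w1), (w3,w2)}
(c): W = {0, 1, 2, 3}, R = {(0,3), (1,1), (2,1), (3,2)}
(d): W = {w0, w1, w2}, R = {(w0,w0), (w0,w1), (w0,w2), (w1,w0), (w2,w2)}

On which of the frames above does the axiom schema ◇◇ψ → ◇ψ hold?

(b)

The schema corresponds to transitivity: ∀x ∀y ∀z (Rxy ∧ Ryz → Rxz).
(a): fails — R32 and R21 but not R31.
(b): ✓.
(c): fails — R32 and R21 but not R31.
(d): fails — Rw1w0 and Rw0w1 but not Rw1w1.
Valid on: (b).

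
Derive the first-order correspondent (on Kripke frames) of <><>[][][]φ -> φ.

forall x forall y (x R^2 y -> exists w (y R^3 w & x = w))

This is a Sahlqvist (Geach-type) schema ◇^2□^3φ → □^0◇^0φ.
Minimal-valuation argument: fix x; take any y with xR^2y and any z with xR^0z. Set V(φ) to the set of worlds R-reachable from y in exactly 3 steps. Then □^3φ holds at y, so the antecedent holds at x; validity forces ◇^0φ at z, giving a w with zR^0w and yR^3w.
First-order correspondent: forall x forall y (x R^2 y -> exists w (y R^3 w & x = w)).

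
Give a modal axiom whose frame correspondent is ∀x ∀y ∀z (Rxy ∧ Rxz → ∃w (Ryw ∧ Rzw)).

◇□s → □◇s

A defining formula is ◇□s → □◇s (the .2 axiom).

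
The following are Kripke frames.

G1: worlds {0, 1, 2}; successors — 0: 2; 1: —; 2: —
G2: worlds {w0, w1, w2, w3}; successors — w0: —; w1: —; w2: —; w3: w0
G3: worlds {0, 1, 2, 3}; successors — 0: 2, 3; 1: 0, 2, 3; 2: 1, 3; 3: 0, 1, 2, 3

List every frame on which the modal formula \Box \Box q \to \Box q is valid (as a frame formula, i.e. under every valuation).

G3

The schema corresponds to density: \forall x \forall y (Rxy \to \exists z (Rxz \wedge Rzy)).
G1: fails — R02 but no z with R0z and Rz2.
G2: fails — Rw3w0 but no z with Rw3z and Rzw0.
G3: satisfies the condition.
Valid on: G3.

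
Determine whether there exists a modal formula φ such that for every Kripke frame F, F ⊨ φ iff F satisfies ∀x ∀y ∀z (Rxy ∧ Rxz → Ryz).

Yes, by ◇r → □◇r

This is a Sahlqvist condition; the 5 axiom ◇r → □◇r defines it.
Suppose ◇r→□◇r is valid. Take Rxy, Rxz and set V(r)={y}. Then ◇r at x, so □◇r at x, so ◇r at z, so some w with Rzw has r; w=y, i.e. Rzy. By symmetry of the argument, Ryz.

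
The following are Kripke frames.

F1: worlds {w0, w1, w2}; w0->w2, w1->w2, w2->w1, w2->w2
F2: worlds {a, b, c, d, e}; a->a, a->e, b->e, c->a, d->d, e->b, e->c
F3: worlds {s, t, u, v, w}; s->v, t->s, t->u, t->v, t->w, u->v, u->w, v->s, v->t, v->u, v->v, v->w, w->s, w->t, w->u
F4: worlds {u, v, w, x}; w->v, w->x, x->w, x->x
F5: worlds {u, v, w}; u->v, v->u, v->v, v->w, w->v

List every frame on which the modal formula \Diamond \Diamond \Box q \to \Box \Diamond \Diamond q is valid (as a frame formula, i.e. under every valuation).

Frame correspondent (Sahlqvist): \forall x \forall y \forall z ((x R^2 y \wedge xRz) \to \exists w (yRw \wedge z R^2 w)) — i.e. a generalized confluence (Geach) condition.
F1: holds.
F2: fails — aR²e, aRe but no w with eRw and eR²w.
F3: holds.
F4: fails — wR²w, wRv but no t with wRt and vR²t.
F5: holds.

F1, F3, F5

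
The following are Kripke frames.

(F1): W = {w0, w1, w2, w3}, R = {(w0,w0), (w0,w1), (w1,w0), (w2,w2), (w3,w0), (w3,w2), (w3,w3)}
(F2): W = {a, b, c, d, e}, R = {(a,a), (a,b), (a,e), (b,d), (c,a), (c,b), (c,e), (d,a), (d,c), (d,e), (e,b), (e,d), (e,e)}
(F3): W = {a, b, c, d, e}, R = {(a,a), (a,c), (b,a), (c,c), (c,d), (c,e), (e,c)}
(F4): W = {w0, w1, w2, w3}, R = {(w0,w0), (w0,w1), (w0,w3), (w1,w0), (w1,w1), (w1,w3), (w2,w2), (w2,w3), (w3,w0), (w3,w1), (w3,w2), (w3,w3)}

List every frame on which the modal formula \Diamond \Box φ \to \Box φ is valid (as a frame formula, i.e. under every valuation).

This is the axiom for a generalized confluence (Geach) condition; its first-order frame correspondent is \forall x \forall y \forall z ((xRy \wedge xRz) \to \exists w (yRw \wedge z = w)).
(F1): fails — w0Rw1, w0Rw1 but no w with w1Rw and w1=w.
(F2): fails — aRb, aRa but no w with bRw and a=w.
(F3): fails — aRc, aRa but no w with cRw and a=w.
(F4): fails — w3Rw0, w3Rw2 but no w with w0Rw and w2=w.
Valid on no frame.

none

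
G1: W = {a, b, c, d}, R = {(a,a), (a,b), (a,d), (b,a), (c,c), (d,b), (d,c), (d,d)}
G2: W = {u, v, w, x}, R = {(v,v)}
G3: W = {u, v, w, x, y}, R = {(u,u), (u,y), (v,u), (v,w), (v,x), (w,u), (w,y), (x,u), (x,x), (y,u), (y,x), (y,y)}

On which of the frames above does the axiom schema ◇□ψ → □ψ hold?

Frame correspondent (Sahlqvist): ∀x ∀y ∀z (Rxy ∧ Rxz → Ryz) — i.e. the Euclidean property.
G1: fails — Rab and Rab but not Rbb.
G2: condition met.
G3: fails — Rvw and Rvw but not Rww.

G2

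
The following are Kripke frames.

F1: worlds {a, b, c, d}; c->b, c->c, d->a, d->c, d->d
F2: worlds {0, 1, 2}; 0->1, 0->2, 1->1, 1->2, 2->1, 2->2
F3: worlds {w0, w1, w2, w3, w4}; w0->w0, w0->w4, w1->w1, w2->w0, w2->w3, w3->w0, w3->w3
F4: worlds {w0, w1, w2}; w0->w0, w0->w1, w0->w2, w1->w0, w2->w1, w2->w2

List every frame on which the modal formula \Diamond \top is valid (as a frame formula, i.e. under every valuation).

The schema corresponds to seriality: \forall x \exists y Rxy.
F1: fails — world a has no successor.
F2: condition met.
F3: fails — world w4 has no successor.
F4: condition met.

F2, F4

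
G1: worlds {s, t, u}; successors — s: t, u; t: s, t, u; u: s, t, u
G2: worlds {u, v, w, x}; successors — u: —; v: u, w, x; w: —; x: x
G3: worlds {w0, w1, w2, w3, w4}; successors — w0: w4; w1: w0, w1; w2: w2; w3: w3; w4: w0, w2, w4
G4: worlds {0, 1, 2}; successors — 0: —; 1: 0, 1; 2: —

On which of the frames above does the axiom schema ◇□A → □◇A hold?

This is the axiom for convergence; its first-order frame correspondent is ∀x ∀y ∀z (Rxy ∧ Rxz → ∃w (Ryw ∧ Rzw)).
G1: holds.
G2: fails — Rvu and Rvu but u and u have no common successor.
G3: fails — Rw1w1 and Rw1w0 but w1 and w0 have no common successor.
G4: fails — R10 and R10 but 0 and 0 have no common successor.

G1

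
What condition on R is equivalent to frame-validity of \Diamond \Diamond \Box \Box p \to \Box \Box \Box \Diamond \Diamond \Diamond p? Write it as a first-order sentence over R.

\forall x \forall y \forall z ((x R^2 y \wedge x R^3 z) \to \exists w (y R^2 w \wedge z R^3 w))

This is a Sahlqvist (Geach-type) schema ◇^2□^2p → □^3◇^3p.
Minimal-valuation argument: fix x; take any y with xR^2y and any z with xR^3z. Set V(p) to the set of worlds R-reachable from y in exactly 2 steps. Then □^2p holds at y, so the antecedent holds at x; validity forces ◇^3p at z, giving a w with zR^3w and yR^2w.
First-order correspondent: \forall x \forall y \forall z ((x R^2 y \wedge x R^3 z) \to \exists w (y R^2 w \wedge z R^3 w)).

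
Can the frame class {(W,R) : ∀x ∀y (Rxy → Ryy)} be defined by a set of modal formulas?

This is a Sahlqvist condition; the T□ axiom □(□q → q) defines it.

Definable; □(□q → q) defines it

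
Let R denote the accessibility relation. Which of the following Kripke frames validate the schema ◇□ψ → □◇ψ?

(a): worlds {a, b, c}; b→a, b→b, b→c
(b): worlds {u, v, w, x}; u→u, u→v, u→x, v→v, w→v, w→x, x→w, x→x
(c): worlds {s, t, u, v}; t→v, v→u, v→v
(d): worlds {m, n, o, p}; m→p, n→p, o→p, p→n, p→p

This is the axiom for convergence; its first-order frame correspondent is ∀x ∀y ∀z (Rxy ∧ Rxz → ∃w (Ryw ∧ Rzw)).
(a): fails — Rba and Rba but a and a have no common successor.
(b): fails — Ruv and Rux but v and x have no common successor.
(c): fails — Rvu and Rvu but u and u have no common successor.
(d): ✓.

(d)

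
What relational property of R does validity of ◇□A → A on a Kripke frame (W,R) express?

Equivalently (dual form): A → □◇A.
Suppose A→□◇A is valid. Take Rxy and set V(A)={x}. Then A at x, so □◇A at x, so ◇A at y, so some z with Ryz has A; z=x, i.e. Ryx.

Symmetry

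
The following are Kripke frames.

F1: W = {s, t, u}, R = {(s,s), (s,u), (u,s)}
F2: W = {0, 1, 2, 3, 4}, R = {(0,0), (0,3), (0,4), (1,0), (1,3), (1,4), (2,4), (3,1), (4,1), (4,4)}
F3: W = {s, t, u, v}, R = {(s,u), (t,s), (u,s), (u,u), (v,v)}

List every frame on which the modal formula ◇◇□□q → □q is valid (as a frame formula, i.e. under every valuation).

F1, F3

The schema corresponds to a generalized confluence (Geach) condition: ∀x ∀y ∀z ((xR²y ∧ xRz) → ∃w (yR²w ∧ z = w)).
F1: satisfies the condition.
F2: fails — 3R²3, 3R1 but no w with 3R²w and 1=w.
F3: satisfies the condition.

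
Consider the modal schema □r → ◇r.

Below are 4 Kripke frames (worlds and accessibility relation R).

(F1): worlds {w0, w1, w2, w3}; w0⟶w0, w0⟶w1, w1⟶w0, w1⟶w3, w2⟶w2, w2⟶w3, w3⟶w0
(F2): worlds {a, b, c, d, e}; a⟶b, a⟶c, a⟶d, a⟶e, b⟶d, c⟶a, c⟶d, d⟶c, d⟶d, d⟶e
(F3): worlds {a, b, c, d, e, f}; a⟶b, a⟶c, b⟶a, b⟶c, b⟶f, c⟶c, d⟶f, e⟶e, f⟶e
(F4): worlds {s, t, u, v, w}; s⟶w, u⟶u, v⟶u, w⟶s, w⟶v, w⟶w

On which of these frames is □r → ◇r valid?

The schema corresponds to seriality: ∀x ∃y Rxy.
(F1): ✓.
(F2): fails — world e has no successor.
(F3): ✓.
(F4): fails — world t has no successor.
Valid on: (F1), (F3).

(F1), (F3)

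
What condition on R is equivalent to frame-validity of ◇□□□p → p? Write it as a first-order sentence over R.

This is a Sahlqvist (Geach-type) schema ◇^1□^3p → □^0◇^0p.
Minimal-valuation argument: fix x; take any y with xR^1y and any z with xR^0z. Set V(p) to the set of worlds R-reachable from y in exactly 3 steps. Then □^3p holds at y, so the antecedent holds at x; validity forces ◇^0p at z, giving a w with zR^0w and yR^3w.
First-order correspondent: ∀x ∀y (xRy → ∃w (yR³w ∧ x = w)).

∀x ∀y (xRy → ∃w (yR³w ∧ x = w))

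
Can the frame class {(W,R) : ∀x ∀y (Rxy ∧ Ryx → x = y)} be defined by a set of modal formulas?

If a class were modally definable it would be closed under surjective bounded morphisms (Goldblatt–Thomason).
The 6-cycle (worlds w0,w1,w2,w3,w4,w5 with w0→w1→w2→w3→w4→w5→w0) is antisymmetric. Sending even-indexed worlds to • and odd-indexed worlds to ∘ is a surjective bounded morphism onto the two-world frame with •↔∘, which is not antisymmetric.
So no modal formula (or set of formulas) defines exactly the antisymmetric frames.

No — not modally definable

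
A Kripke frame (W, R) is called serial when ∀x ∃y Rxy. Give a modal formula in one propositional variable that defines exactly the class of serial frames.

This is seriality; the standard corresponding axiom is D: □s → ◇s.

□s → ◇s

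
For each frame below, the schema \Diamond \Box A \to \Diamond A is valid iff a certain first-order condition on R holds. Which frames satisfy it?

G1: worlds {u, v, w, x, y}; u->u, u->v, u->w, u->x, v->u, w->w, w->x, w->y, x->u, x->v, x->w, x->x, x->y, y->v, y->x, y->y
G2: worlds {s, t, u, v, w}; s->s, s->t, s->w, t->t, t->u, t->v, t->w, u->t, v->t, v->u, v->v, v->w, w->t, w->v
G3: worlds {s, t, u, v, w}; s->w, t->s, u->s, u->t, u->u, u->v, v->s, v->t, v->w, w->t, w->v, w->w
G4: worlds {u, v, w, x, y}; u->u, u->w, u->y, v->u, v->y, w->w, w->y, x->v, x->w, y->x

G2

This is the axiom for a generalized confluence (Geach) condition; its first-order frame correspondent is \forall x \forall y (xRy \to \exists w (yRw \wedge xRw)).
G1: fails — yRv but no t with vRt and yRt.
G2: ✓.
G3: fails — tRs but no w* with sRw* and tRw*.
G4: fails — uRy but no t with yRt and uRt.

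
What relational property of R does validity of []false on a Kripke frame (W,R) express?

This is the Ver axiom.
Its frame correspondent is emptiness of R — forall x forall y ~Rxy.

Emptiness of R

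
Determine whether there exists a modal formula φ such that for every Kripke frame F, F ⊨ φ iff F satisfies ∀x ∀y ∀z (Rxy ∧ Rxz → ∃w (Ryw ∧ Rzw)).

Definable; ◇□q → □◇q defines it

This is a Sahlqvist condition; the .2 axiom ◇□q → □◇q defines it.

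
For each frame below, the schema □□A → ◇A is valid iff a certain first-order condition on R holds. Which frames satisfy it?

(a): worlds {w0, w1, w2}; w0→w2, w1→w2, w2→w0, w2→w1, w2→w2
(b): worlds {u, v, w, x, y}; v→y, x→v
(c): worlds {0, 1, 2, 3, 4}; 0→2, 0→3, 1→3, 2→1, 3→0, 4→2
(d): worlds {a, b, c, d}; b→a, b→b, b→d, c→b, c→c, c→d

Frame correspondent (Sahlqvist): ∀x ∃w (xR²w ∧ xRw) — i.e. a generalized confluence (Geach) condition.
(a): holds.
(b): fails — at u but no t with uR²t and uRt.
(c): fails — at 0 but no w with 0R²w and 0Rw.
(d): fails — at a but no w with aR²w and aRw.

(a)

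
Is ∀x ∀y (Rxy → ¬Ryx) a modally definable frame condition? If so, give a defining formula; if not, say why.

No

Modal frame validity is preserved under surjective bounded morphisms.
The 5-cycle (worlds a,b,c,d,e with a→b→c→d→e→a) is asymmetric. Mapping every world to a single reflexive point • is a surjective bounded morphism, and the reflexive point is not asymmetric (R•• but asymmetry requires ¬R••).
Hence asymmetry is not modally definable.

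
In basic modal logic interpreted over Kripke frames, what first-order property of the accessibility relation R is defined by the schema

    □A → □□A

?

transitivity

Suppose □A→□□A is valid. Take Rxy, Ryz and set V(A)={w : Rxw}. Then □A at x, so □□A at x, so □A at y, so A at z, i.e. Rxz.
Conversely, on a frame with transitivity the schema holds at every world under every valuation.
So the correspondent is transitivity.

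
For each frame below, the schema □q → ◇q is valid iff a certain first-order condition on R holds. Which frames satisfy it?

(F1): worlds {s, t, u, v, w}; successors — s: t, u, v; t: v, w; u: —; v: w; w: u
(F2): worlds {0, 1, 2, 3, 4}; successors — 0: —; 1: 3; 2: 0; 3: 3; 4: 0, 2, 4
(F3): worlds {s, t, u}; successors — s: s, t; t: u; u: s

(F3)

The schema corresponds to seriality: ∀x ∃y Rxy.
(F1): fails — world u has no successor.
(F2): fails — world 0 has no successor.
(F3): ✓.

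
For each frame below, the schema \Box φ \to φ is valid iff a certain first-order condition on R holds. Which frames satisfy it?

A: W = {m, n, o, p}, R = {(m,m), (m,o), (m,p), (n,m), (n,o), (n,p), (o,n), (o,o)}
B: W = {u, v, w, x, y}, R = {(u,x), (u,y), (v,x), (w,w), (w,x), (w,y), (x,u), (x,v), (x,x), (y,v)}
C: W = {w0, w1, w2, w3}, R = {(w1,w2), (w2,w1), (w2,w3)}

Frame correspondent (Sahlqvist): \forall x Rxx — i.e. reflexivity.
A: fails — world n does not see itself.
B: fails — world u does not see itself.
C: fails — world w0 does not see itself.

none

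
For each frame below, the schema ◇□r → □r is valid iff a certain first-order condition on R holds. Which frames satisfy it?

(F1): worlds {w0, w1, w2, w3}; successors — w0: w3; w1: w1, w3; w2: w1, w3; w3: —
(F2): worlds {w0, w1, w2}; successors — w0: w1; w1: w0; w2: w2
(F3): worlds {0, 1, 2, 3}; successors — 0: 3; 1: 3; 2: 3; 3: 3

The schema corresponds to the Euclidean property: ∀x ∀y ∀z (Rxy ∧ Rxz → Ryz).
(F1): fails — Rw0w3 and Rw0w3 but not Rw3w3.
(F2): fails — Rw0w1 and Rw0w1 but not Rw1w1.
(F3): satisfies the condition.
Valid on: (F3).

(F3)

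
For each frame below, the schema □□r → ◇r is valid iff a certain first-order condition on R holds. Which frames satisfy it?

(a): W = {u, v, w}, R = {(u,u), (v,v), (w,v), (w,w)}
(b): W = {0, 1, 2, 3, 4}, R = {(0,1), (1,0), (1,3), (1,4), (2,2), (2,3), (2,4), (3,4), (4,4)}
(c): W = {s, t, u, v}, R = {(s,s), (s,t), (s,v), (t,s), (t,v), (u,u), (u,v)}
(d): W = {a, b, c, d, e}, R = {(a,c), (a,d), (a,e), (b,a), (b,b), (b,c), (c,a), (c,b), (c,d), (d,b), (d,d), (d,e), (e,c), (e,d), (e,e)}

This is the axiom for a generalized confluence (Geach) condition; its first-order frame correspondent is ∀x ∃w (xR²w ∧ xRw).
(a): holds.
(b): fails — at 0 but no w with 0R²w and 0Rw.
(c): fails — at v but no w with vR²w and vRw.
(d): holds.
Valid on: (a), (d).

(a), (d)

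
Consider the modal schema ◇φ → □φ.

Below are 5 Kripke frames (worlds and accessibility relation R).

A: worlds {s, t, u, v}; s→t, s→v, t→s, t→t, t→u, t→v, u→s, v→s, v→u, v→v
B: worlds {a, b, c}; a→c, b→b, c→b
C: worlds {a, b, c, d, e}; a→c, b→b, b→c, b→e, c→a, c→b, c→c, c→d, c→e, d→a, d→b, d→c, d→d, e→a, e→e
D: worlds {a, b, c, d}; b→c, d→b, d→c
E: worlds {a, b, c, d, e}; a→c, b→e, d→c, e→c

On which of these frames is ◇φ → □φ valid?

Frame correspondent (Sahlqvist): ∀x ∀y ∀z (Rxy ∧ Rxz → y = z) — i.e. partial functionality.
A: fails — s sees both t and v.
B: satisfies the condition.
C: fails — b sees both b and c.
D: fails — d sees both b and c.
E: satisfies the condition.

B, E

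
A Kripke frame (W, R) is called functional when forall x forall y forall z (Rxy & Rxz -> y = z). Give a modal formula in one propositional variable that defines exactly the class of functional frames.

◇r → □r

A defining formula is ◇r → □r (the CD axiom).
Suppose ◇r→□r is valid. Take Rxy, Rxz and set V(r)={y}. Then ◇r at x, so □r at x, so r at z, i.e. z=y.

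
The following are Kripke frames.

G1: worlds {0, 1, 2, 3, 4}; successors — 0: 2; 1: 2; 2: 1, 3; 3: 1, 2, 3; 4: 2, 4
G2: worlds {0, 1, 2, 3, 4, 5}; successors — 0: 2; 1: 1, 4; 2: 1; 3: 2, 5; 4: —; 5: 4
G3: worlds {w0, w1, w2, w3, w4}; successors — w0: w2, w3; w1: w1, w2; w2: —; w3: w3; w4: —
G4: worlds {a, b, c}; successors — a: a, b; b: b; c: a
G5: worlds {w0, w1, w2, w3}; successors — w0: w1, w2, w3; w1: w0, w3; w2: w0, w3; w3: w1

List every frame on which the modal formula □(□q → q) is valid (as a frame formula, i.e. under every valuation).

The schema corresponds to shift-reflexivity: ∀x ∀y (Rxy → Ryy).
G1: fails — R32 but not R22.
G2: fails — R32 but not R22.
G3: fails — Rw1w2 but not Rw2w2.
G4: condition met.
G5: fails — Rw1w0 but not Rw0w0.
Valid on: G4.

G4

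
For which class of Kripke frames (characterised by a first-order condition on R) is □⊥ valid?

emptiness of R

□⊥ is valid iff no world has any successor (otherwise □⊥ fails at any world with one).
Conversely, any frame satisfying ∀x ∀y ¬Rxy validates the schema.
Frame condition: ∀x ∀y ¬Rxy.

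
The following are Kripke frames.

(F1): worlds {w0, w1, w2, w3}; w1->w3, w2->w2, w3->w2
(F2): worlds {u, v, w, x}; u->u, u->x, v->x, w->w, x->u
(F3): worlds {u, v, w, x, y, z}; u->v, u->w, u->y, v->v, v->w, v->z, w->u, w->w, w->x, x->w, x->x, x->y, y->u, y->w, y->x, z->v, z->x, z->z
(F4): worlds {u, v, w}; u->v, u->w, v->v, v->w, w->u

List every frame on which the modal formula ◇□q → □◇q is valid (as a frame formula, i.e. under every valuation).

This is the axiom for convergence; its first-order frame correspondent is ∀x ∀y ∀z (Rxy ∧ Rxz → ∃w (Ryw ∧ Rzw)).
(F1): holds.
(F2): holds.
(F3): holds.
(F4): fails — Ruv and Ruw but v and w have no common successor.

(F1), (F2), (F3)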